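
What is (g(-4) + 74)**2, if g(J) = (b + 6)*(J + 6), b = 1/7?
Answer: 364816/49 ≈ 7445.2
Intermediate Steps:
b = 1/7 ≈ 0.14286
g(J) = 258/7 + 43*J/7 (g(J) = (1/7 + 6)*(J + 6) = 43*(6 + J)/7 = 258/7 + 43*J/7)
(g(-4) + 74)**2 = ((258/7 + (43/7)*(-4)) + 74)**2 = ((258/7 - 172/7) + 74)**2 = (86/7 + 74)**2 = (604/7)**2 = 364816/49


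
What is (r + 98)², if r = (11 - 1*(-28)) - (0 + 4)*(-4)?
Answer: 23409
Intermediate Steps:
r = 55 (r = (11 + 28) - 4*(-4) = 39 - 1*(-16) = 39 + 16 = 55)
(r + 98)² = (55 + 98)² = 153² = 23409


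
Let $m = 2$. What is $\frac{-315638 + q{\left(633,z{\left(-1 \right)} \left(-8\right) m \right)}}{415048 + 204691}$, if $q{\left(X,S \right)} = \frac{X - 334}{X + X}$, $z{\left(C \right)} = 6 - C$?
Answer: $- \frac{399597409}{784589574} \approx -0.50931$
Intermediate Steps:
$q{\left(X,S \right)} = \frac{-334 + X}{2 X}$
$\frac{-315638 + q{\left(633,z{\left(-1 \right)} \left(-8\right) m \right)}}{415048 + 204691} = \frac{-315638 + \frac{-334 + 633}{2 \cdot 633}}{415048 + 204691} = \frac{-315638 + \frac{1}{2} \cdot \frac{1}{633} \cdot 299}{619739} = \left(-315638 + \frac{299}{1266}\right) \frac{1}{619739} = \left(- \frac{399597409}{1266}\right) \frac{1}{619739} = - \frac{399597409}{784589574}$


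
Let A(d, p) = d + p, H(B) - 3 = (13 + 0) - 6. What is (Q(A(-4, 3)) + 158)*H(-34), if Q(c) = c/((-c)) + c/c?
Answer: 1580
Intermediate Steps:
H(B) = 10 (H(B) = 3 + ((13 + 0) - 6) = 3 + (13 - 6) = 3 + 7 = 10)
Q(c) = 0 (Q(c) = c*(-1/c) + 1 = -1 + 1 = 0)
(Q(A(-4, 3)) + 158)*H(-34) = (0 + 158)*10 = 158*10 = 1580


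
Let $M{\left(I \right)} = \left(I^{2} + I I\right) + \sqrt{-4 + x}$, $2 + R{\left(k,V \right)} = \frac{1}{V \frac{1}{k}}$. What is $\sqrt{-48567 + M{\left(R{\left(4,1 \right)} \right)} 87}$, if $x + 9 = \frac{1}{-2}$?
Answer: $\frac{3 \sqrt{-21276 + 58 i \sqrt{6}}}{2} \approx 0.7305 + 218.8 i$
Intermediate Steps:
$x = - \frac{19}{2}$ ($x = -9 + \frac{1}{-2} = -9 - \frac{1}{2} = - \frac{19}{2} \approx -9.5$)
$R{\left(k,V \right)} = -2 + \frac{k}{V}$ ($R{\left(k,V \right)} = -2 + \frac{1}{V \frac{1}{k}} = -2 + \frac{k}{V}$)
$M{\left(I \right)} = 2 I^{2} + \frac{3 i \sqrt{6}}{2}$ ($M{\left(I \right)} = \left(I^{2} + I I\right) + \sqrt{-4 - \frac{19}{2}} = \left(I^{2} + I^{2}\right) + \sqrt{- \frac{27}{2}} = 2 I^{2} + \frac{3 i \sqrt{6}}{2}$)
$\sqrt{-48567 + M{\left(R{\left(4,1 \right)} \right)} 87} = \sqrt{-48567 + \left(2 \left(-2 + \frac{4}{1}\right)^{2} + \frac{3 i \sqrt{6}}{2}\right) 87} = \sqrt{-48567 + \left(2 \left(-2 + 4 \cdot 1\right)^{2} + \frac{3 i \sqrt{6}}{2}\right) 87} = \sqrt{-48567 + \left(2 \left(-2 + 4\right)^{2} + \frac{3 i \sqrt{6}}{2}\right) 87} = \sqrt{-48567 + \left(2 \cdot 2^{2} + \frac{3 i \sqrt{6}}{2}\right) 87} = \sqrt{-48567 + \left(2 \cdot 4 + \frac{3 i \sqrt{6}}{2}\right) 87} = \sqrt{-48567 + \left(8 + \frac{3 i \sqrt{6}}{2}\right) 87} = \sqrt{-48567 + \left(696 + \frac{261 i \sqrt{6}}{2}\right)} = \sqrt{-47871 + \frac{261 i \sqrt{6}}{2}}$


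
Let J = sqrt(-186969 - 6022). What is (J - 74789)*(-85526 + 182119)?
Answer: -7224093877 + 96593*I*sqrt(192991) ≈ -7.2241e+9 + 4.2434e+7*I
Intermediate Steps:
J = I*sqrt(192991) (J = sqrt(-192991) = I*sqrt(192991) ≈ 439.31*I)
(J - 74789)*(-85526 + 182119) = (I*sqrt(192991) - 74789)*(-85526 + 182119) = (-74789 + I*sqrt(192991))*96593 = -7224093877 + 96593*I*sqrt(192991)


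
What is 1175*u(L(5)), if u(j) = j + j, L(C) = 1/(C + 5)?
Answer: 235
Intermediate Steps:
L(C) = 1/(5 + C)
u(j) = 2*j
1175*u(L(5)) = 1175*(2/(5 + 5)) = 1175*(2/10) = 1175*(2*(⅒)) = 1175*(⅕) = 235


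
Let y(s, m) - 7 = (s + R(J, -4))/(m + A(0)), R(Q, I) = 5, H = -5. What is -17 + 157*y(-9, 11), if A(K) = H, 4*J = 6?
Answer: 2932/3 ≈ 977.33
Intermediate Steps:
J = 3/2 (J = (1/4)*6 = 3/2 ≈ 1.5000)
A(K) = -5
y(s, m) = 7 + (5 + s)/(-5 + m) (y(s, m) = 7 + (s + 5)/(m - 5) = 7 + (5 + s)/(-5 + m))
-17 + 157*y(-9, 11) = -17 + 157*((-30 - 9 + 7*11)/(-5 + 11)) = -17 + 157*((-30 - 9 + 77)/6) = -17 + 157*((1/6)*38) = -17 + 157*(19/3) = -17 + 2983/3 = 2932/3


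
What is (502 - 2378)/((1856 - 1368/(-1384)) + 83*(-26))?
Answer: 324548/52075 ≈ 6.2323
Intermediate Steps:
(502 - 2378)/((1856 - 1368/(-1384)) + 83*(-26)) = -1876/((1856 - 1368*(-1/1384)) - 2158) = -1876/((1856 + 171/173) - 2158) = -1876/(321259/173 - 2158) = -1876/(-52075/173) = -1876*(-173/52075) = 324548/52075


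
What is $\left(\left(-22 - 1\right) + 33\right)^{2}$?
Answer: $100$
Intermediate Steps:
$\left(\left(-22 - 1\right) + 33\right)^{2} = \left(-23 + 33\right)^{2} = 10^{2} = 100$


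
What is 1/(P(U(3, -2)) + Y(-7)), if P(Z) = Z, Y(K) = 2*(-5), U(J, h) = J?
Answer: -⅐ ≈ -0.14286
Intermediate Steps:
Y(K) = -10
1/(P(U(3, -2)) + Y(-7)) = 1/(3 - 10) = 1/(-7) = -⅐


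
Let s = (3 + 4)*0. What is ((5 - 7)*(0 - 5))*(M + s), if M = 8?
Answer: 80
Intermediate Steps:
s = 0 (s = 7*0 = 0)
((5 - 7)*(0 - 5))*(M + s) = ((5 - 7)*(0 - 5))*(8 + 0) = -2*(-5)*8 = 10*8 = 80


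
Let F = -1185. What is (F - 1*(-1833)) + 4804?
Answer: 5452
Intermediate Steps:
(F - 1*(-1833)) + 4804 = (-1185 - 1*(-1833)) + 4804 = (-1185 + 1833) + 4804 = 648 + 4804 = 5452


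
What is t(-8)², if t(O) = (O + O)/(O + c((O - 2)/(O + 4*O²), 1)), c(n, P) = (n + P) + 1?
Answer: 3936256/561001 ≈ 7.0165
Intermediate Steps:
c(n, P) = 1 + P + n (c(n, P) = (P + n) + 1 = 1 + P + n)
t(O) = 2*O/(2 + O + (-2 + O)/(O + 4*O²)) (t(O) = (O + O)/(O + (1 + 1 + (O - 2)/(O + 4*O²))) = (2*O)/(O + (1 + 1 + (-2 + O)/(O + 4*O²))) = (2*O)/(O + (2 + (-2 + O)/(O + 4*O²))) = (2*O)/(2 + O + (-2 + O)/(O + 4*O²)) = 2*O/(2 + O + (-2 + O)/(O + 4*O²)))
t(-8)² = ((-8)²*(2 + 8*(-8))/(-2 + 3*(-8) + 4*(-8)³ + 9*(-8)²))² = (64*(2 - 64)/(-2 - 24 + 4*(-512) + 9*64))² = (64*(-62)/(-2 - 24 - 2048 + 576))² = (64*(-62)/(-1498))² = (64*(-1/1498)*(-62))² = (1984/749)² = 3936256/561001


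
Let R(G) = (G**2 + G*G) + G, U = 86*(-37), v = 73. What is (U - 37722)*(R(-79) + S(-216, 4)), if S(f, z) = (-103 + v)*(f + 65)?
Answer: -692627432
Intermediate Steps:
U = -3182
R(G) = G + 2*G**2 (R(G) = (G**2 + G**2) + G = 2*G**2 + G = G + 2*G**2)
S(f, z) = -1950 - 30*f (S(f, z) = (-103 + 73)*(f + 65) = -30*(65 + f) = -1950 - 30*f)
(U - 37722)*(R(-79) + S(-216, 4)) = (-3182 - 37722)*(-79*(1 + 2*(-79)) + (-1950 - 30*(-216))) = -40904*(-79*(1 - 158) + (-1950 + 6480)) = -40904*(-79*(-157) + 4530) = -40904*(12403 + 4530) = -40904*16933 = -692627432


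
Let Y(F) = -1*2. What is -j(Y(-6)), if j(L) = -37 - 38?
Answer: 75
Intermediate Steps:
Y(F) = -2
j(L) = -75
-j(Y(-6)) = -1*(-75) = 75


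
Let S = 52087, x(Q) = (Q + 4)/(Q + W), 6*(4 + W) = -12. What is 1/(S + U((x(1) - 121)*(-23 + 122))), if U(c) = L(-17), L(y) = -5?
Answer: 1/52082 ≈ 1.9200e-5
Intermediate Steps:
W = -6 (W = -4 + (⅙)*(-12) = -4 - 2 = -6)
x(Q) = (4 + Q)/(-6 + Q) (x(Q) = (Q + 4)/(Q - 6) = (4 + Q)/(-6 + Q))
U(c) = -5
1/(S + U((x(1) - 121)*(-23 + 122))) = 1/(52087 - 5) = 1/52082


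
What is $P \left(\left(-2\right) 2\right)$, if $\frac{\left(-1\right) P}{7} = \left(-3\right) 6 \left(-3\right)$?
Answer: $1512$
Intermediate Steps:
$P = -378$ ($P = - 7 \left(-3\right) 6 \left(-3\right) = - 7 \left(\left(-18\right) \left(-3\right)\right) = \left(-7\right) 54 = -378$)
$P \left(\left(-2\right) 2\right) = - 378 \left(\left(-2\right) 2\right) = \left(-378\right) \left(-4\right) = 1512$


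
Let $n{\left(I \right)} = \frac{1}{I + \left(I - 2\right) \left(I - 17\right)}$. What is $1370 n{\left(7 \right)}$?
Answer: $- \frac{1370}{43} \approx -31.86$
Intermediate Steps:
$n{\left(I \right)} = \frac{1}{I + \left(-17 + I\right) \left(-2 + I\right)}$ ($n{\left(I \right)} = \frac{1}{I + \left(-2 + I\right) \left(-17 + I\right)} = \frac{1}{I + \left(-17 + I\right) \left(-2 + I\right)}$)
$1370 n{\left(7 \right)} = \frac{1370}{34 + 7^{2} - 126} = \frac{1370}{34 + 49 - 126} = \frac{1370}{-43} = 1370 \left(- \frac{1}{43}\right) = - \frac{1370}{43}$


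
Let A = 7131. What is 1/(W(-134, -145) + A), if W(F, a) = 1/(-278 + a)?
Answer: 423/3016412 ≈ 0.00014023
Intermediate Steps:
1/(W(-134, -145) + A) = 1/(1/(-278 - 145) + 7131) = 1/(1/(-423) + 7131) = 1/(-1/423 + 7131) = 1/(3016412/423) = 423/3016412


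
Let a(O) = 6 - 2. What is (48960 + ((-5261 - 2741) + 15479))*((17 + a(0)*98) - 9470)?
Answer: -511375657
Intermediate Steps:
a(O) = 4
(48960 + ((-5261 - 2741) + 15479))*((17 + a(0)*98) - 9470) = (48960 + ((-5261 - 2741) + 15479))*((17 + 4*98) - 9470) = (48960 + (-8002 + 15479))*((17 + 392) - 9470) = (48960 + 7477)*(409 - 9470) = 56437*(-9061) = -511375657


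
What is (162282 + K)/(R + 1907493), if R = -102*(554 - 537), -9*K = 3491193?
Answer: -676885/5717277 ≈ -0.11839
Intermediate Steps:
K = -1163731/3 (K = -1/9*3491193 = -1163731/3 ≈ -3.8791e+5)
R = -1734 (R = -102*17 = -1734)
(162282 + K)/(R + 1907493) = (162282 - 1163731/3)/(-1734 + 1907493) = -676885/3/1905759 = -676885/3*1/1905759 = -676885/5717277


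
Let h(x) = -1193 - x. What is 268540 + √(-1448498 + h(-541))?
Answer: 268540 + 5*I*√57966 ≈ 2.6854e+5 + 1203.8*I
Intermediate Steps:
268540 + √(-1448498 + h(-541)) = 268540 + √(-1448498 + (-1193 - 1*(-541))) = 268540 + √(-1448498 + (-1193 + 541)) = 268540 + √(-1448498 - 652) = 268540 + √(-1449150) = 268540 + 5*I*√57966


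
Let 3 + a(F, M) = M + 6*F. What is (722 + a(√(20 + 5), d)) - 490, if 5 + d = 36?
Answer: 290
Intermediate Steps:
d = 31 (d = -5 + 36 = 31)
a(F, M) = -3 + M + 6*F (a(F, M) = -3 + (M + 6*F) = -3 + M + 6*F)
(722 + a(√(20 + 5), d)) - 490 = (722 + (-3 + 31 + 6*√(20 + 5))) - 490 = (722 + (-3 + 31 + 6*√25)) - 490 = (722 + (-3 + 31 + 6*5)) - 490 = (722 + (-3 + 31 + 30)) - 490 = (722 + 58) - 490 = 780 - 490 = 290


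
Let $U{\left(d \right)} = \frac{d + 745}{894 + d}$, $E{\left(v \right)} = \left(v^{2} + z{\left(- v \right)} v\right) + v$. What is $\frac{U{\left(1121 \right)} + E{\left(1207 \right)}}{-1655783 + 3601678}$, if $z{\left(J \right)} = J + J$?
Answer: $- \frac{2933116764}{3920978425} \approx -0.74806$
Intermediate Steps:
$z{\left(J \right)} = 2 J$
$E{\left(v \right)} = v - v^{2}$ ($E{\left(v \right)} = \left(v^{2} + 2 \left(- v\right) v\right) + v = \left(v^{2} + - 2 v v\right) + v = \left(v^{2} - 2 v^{2}\right) + v = - v^{2} + v = v - v^{2}$)
$U{\left(d \right)} = \frac{745 + d}{894 + d}$
$\frac{U{\left(1121 \right)} + E{\left(1207 \right)}}{-1655783 + 3601678} = \frac{\frac{745 + 1121}{894 + 1121} + 1207 \left(1 - 1207\right)}{-1655783 + 3601678} = \frac{\frac{1}{2015} \cdot 1866 + 1207 \left(1 - 1207\right)}{1945895} = \left(\frac{1}{2015} \cdot 1866 + 1207 \left(-1206\right)\right) \frac{1}{1945895} = \left(\frac{1866}{2015} - 1455642\right) \frac{1}{1945895} = \left(- \frac{2933116764}{2015}\right) \frac{1}{1945895} = - \frac{2933116764}{3920978425}$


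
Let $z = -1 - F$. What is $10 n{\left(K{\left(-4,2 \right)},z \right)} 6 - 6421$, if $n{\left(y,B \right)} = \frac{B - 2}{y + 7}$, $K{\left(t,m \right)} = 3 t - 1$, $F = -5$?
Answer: $-6441$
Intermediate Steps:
$K{\left(t,m \right)} = -1 + 3 t$
$z = 4$ ($z = -1 - -5 = -1 + 5 = 4$)
$n{\left(y,B \right)} = \frac{-2 + B}{7 + y}$
$10 n{\left(K{\left(-4,2 \right)},z \right)} 6 - 6421 = 10 \frac{-2 + 4}{7 + \left(-1 + 3 \left(-4\right)\right)} 6 - 6421 = 10 \frac{1}{7 - 13} \cdot 2 \cdot 6 - 6421 = 10 \frac{1}{-6} \cdot 2 \cdot 6 - 6421 = 10 \left(\left(- \frac{1}{6}\right) 2\right) 6 - 6421 = 10 \left(- \frac{1}{3}\right) 6 - 6421 = \left(- \frac{10}{3}\right) 6 - 6421 = -20 - 6421 = -6441$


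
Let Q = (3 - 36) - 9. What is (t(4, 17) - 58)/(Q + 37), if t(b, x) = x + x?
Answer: 24/5 ≈ 4.8000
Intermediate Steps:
Q = -42 (Q = -33 - 9 = -42)
t(b, x) = 2*x
(t(4, 17) - 58)/(Q + 37) = (2*17 - 58)/(-42 + 37) = (34 - 58)/(-5) = -24*(-1/5) = 24/5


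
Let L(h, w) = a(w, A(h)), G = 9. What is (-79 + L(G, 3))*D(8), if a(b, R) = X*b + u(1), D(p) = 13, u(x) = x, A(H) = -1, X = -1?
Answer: -1053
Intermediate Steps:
a(b, R) = 1 - b (a(b, R) = -b + 1 = 1 - b)
L(h, w) = 1 - w
(-79 + L(G, 3))*D(8) = (-79 + (1 - 1*3))*13 = (-79 + (1 - 3))*13 = (-79 - 2)*13 = -81*13 = -1053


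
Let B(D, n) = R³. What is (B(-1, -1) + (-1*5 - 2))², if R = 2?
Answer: 1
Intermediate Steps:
B(D, n) = 8 (B(D, n) = 2³ = 8)
(B(-1, -1) + (-1*5 - 2))² = (8 + (-1*5 - 2))² = (8 + (-5 - 2))² = (8 - 7)² = 1² = 1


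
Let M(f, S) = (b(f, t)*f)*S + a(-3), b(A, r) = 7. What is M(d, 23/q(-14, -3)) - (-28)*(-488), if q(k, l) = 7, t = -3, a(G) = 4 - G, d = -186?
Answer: -17935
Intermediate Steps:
M(f, S) = 7 + 7*S*f (M(f, S) = (7*f)*S + (4 - 1*(-3)) = 7*S*f + (4 + 3) = 7*S*f + 7 = 7 + 7*S*f)
M(d, 23/q(-14, -3)) - (-28)*(-488) = (7 + 7*(23/7)*(-186)) - (-28)*(-488) = (7 + 7*(23*(⅐))*(-186)) - 1*13664 = (7 + 7*(23/7)*(-186)) - 13664 = (7 - 4278) - 13664 = -4271 - 13664 = -17935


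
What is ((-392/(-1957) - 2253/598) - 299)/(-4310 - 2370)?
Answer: 354090219/7817510480 ≈ 0.045295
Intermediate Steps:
((-392/(-1957) - 2253/598) - 299)/(-4310 - 2370) = ((-392*(-1/1957) - 2253*1/598) - 299)/(-6680) = ((392/1957 - 2253/598) - 299)*(-1/6680) = (-4174705/1170286 - 299)*(-1/6680) = -354090219/1170286*(-1/6680) = 354090219/7817510480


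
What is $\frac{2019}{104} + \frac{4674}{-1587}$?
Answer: $\frac{906019}{55016} \approx 16.468$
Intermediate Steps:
$\frac{2019}{104} + \frac{4674}{-1587} = 2019 \cdot \frac{1}{104} + 4674 \left(- \frac{1}{1587}\right) = \frac{2019}{104} - \frac{1558}{529} = \frac{906019}{55016}$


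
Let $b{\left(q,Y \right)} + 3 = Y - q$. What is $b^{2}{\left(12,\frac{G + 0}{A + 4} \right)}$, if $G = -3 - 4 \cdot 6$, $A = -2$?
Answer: $\frac{3249}{4} \approx 812.25$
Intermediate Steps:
$G = -27$ ($G = -3 - 24 = -27$)
$b{\left(q,Y \right)} = -3 + Y - q$ ($b{\left(q,Y \right)} = -3 + \left(Y - q\right) = -3 + Y - q$)
$b^{2}{\left(12,\frac{G + 0}{A + 4} \right)} = \left(-3 + \frac{-27 + 0}{-2 + 4} - 12\right)^{2} = \left(-3 - \frac{27}{2} - 12\right)^{2} = \left(- \frac{57}{2}\right)^{2} = \frac{3249}{4}$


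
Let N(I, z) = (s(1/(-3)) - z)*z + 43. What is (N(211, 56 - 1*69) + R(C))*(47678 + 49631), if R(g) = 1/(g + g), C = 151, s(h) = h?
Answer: -10726079143/906 ≈ -1.1839e+7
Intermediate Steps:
R(g) = 1/(2*g)
N(I, z) = 43 + z*(-⅓ - z) (N(I, z) = (1/(-3) - z)*z + 43 = (-⅓ - z)*z + 43 = z*(-⅓ - z) + 43 = 43 + z*(-⅓ - z))
(N(211, 56 - 1*69) + R(C))*(47678 + 49631) = ((43 - (56 - 1*69)² - (56 - 1*69)/3) + (½)/151)*(47678 + 49631) = ((43 - (56 - 69)² - (56 - 69)/3) + (½)*(1/151))*97309 = ((43 - 1*(-13)² - ⅓*(-13)) + 1/302)*97309 = ((43 - 1*169 + 13/3) + 1/302)*97309 = ((43 - 169 + 13/3) + 1/302)*97309 = (-365/3 + 1/302)*97309 = -110227/906*97309 = -10726079143/906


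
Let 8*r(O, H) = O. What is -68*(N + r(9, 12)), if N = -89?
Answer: 11951/2 ≈ 5975.5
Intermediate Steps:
r(O, H) = O/8
-68*(N + r(9, 12)) = -68*(-89 + (⅛)*9) = -68*(-89 + 9/8) = -68*(-703/8) = 11951/2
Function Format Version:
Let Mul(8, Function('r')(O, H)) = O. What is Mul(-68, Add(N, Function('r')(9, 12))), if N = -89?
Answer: Rational(11951, 2) ≈ 5975.5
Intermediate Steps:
Function('r')(O, H) = Mul(Rational(1, 8), O)
Mul(-68, Add(N, Function('r')(9, 12))) = Mul(-68, Add(-89, Mul(Rational(1, 8), 9))) = Mul(-68, Add(-89, Rational(9, 8))) = Mul(-68, Rational(-703, 8)) = Rational(11951, 2)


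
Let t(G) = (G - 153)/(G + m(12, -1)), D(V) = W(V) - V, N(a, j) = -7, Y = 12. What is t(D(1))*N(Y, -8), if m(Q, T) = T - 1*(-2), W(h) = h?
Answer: 1071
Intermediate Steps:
D(V) = 0 (D(V) = V - V = 0)
m(Q, T) = 2 + T (m(Q, T) = T + 2 = 2 + T)
t(G) = (-153 + G)/(1 + G) (t(G) = (G - 153)/(G + (2 - 1)) = (-153 + G)/(G + 1) = (-153 + G)/(1 + G))
t(D(1))*N(Y, -8) = ((-153 + 0)/(1 + 0))*(-7) = (-153/1)*(-7) = (1*(-153))*(-7) = -153*(-7) = 1071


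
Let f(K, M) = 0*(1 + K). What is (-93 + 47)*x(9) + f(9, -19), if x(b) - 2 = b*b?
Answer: -3818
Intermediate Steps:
f(K, M) = 0
x(b) = 2 + b² (x(b) = 2 + b*b = 2 + b²)
(-93 + 47)*x(9) + f(9, -19) = (-93 + 47)*(2 + 9²) + 0 = -46*(2 + 81) + 0 = -46*83 + 0 = -3818 + 0 = -3818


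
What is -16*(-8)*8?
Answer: 1024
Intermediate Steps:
-16*(-8)*8 = 128*8 = 1024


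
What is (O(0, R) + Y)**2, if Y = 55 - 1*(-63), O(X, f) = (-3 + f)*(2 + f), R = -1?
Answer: 12996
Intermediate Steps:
Y = 118 (Y = 55 + 63 = 118)
(O(0, R) + Y)**2 = ((-6 + (-1)**2 - 1*(-1)) + 118)**2 = ((-6 + 1 + 1) + 118)**2 = (-4 + 118)**2 = 114**2 = 12996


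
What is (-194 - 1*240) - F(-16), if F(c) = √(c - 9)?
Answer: -434 - 5*I ≈ -434.0 - 5.0*I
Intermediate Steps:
F(c) = √(-9 + c)
(-194 - 1*240) - F(-16) = (-194 - 1*240) - √(-9 - 16) = (-194 - 240) - √(-25) = -434 - 5*I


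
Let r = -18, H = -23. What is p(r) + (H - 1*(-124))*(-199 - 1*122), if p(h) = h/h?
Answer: -32420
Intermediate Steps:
p(h) = 1
p(r) + (H - 1*(-124))*(-199 - 1*122) = 1 + (-23 - 1*(-124))*(-199 - 1*122) = 1 + (-23 + 124)*(-199 - 122) = 1 + 101*(-321) = 1 - 32421 = -32420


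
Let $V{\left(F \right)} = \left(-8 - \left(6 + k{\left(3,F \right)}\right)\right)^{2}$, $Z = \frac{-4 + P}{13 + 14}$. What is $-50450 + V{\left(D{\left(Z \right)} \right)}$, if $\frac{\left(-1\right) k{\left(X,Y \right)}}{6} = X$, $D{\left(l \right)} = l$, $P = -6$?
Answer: $-50434$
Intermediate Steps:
$Z = - \frac{10}{27}$ ($Z = \frac{-4 - 6}{13 + 14} = - \frac{10}{27} \approx -0.37037$)
$k{\left(X,Y \right)} = - 6 X$
$V{\left(F \right)} = 16$ ($V{\left(F \right)} = \left(-8 - \left(6 - 18\right)\right)^{2} = \left(-8 - -12\right)^{2} = \left(-8 + \left(-6 + 18\right)\right)^{2} = \left(-8 + 12\right)^{2} = 4^{2} = 16$)
$-50450 + V{\left(D{\left(Z \right)} \right)} = -50450 + 16 = -50434$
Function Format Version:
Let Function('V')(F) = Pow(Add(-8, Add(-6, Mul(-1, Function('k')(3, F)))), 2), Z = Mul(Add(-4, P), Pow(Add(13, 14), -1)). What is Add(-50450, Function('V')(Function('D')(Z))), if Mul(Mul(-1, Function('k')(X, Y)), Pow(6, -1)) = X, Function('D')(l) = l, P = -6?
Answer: -50434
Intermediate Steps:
Z = Rational(-10, 27) (Z = Mul(Add(-4, -6), Pow(Add(13, 14), -1)) = Mul(-10, Pow(27, -1)) = Mul(-10, Rational(1, 27)) = Rational(-10, 27) ≈ -0.37037)
Function('k')(X, Y) = Mul(-6, X)
Function('V')(F) = 16 (Function('V')(F) = Pow(Add(-8, Add(-6, Mul(-1, Mul(-6, 3)))), 2) = Pow(Add(-8, Add(-6, Mul(-1, -18))), 2) = Pow(Add(-8, Add(-6, 18)), 2) = Pow(Add(-8, 12), 2) = Pow(4, 2) = 16)
Add(-50450, Function('V')(Function('D')(Z))) = Add(-50450, 16) = -50434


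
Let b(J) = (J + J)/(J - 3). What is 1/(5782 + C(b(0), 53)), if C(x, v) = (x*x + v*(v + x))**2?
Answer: 1/7896263 ≈ 1.2664e-7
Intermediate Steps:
b(J) = 2*J/(-3 + J) (b(J) = (2*J)/(-3 + J) = 2*J/(-3 + J))
C(x, v) = (x**2 + v*(v + x))**2
1/(5782 + C(b(0), 53)) = 1/(5782 + (53**2 + (2*0/(-3 + 0))**2 + 53*(2*0/(-3 + 0)))**2) = 1/(5782 + (2809 + (2*0/(-3))**2 + 53*(2*0/(-3)))**2) = 1/(5782 + (2809 + (2*0*(-1/3))**2 + 53*(2*0*(-1/3)))**2) = 1/(5782 + (2809 + 0**2 + 53*0)**2) = 1/(5782 + (2809 + 0 + 0)**2) = 1/(5782 + 2809**2) = 1/(5782 + 7890481) = 1/7896263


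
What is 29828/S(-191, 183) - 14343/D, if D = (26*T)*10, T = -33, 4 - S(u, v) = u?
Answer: 265355/1716 ≈ 154.64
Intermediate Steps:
S(u, v) = 4 - u
D = -8580 (D = (26*(-33))*10 = -858*10 = -8580)
29828/S(-191, 183) - 14343/D = 29828/(4 - 1*(-191)) - 14343/(-8580) = 29828/(4 + 191) - 14343*(-1/8580) = 29828/195 + 4781/2860 = 265355/1716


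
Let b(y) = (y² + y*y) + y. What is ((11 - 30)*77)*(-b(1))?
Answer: 4389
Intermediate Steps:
b(y) = y + 2*y² (b(y) = (y² + y²) + y = 2*y² + y = y + 2*y²)
((11 - 30)*77)*(-b(1)) = ((11 - 30)*77)*(-(1 + 2*1)) = (-19*77)*(-(1 + 2)) = -(-1463)*1*3 = -(-1463)*3 = -1463*(-3) = 4389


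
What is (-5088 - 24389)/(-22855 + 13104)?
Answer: 4211/1393 ≈ 3.0230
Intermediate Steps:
(-5088 - 24389)/(-22855 + 13104) = -29477/(-9751) = -29477*(-1/9751) = 4211/1393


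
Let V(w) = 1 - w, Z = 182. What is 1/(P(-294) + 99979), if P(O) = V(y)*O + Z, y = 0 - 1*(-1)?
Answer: 1/100161 ≈ 9.9839e-6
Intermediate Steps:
y = 1 (y = 0 + 1 = 1)
P(O) = 182 (P(O) = (1 - 1*1)*O + 182 = (1 - 1)*O + 182 = 0*O + 182 = 0 + 182 = 182)
1/(P(-294) + 99979) = 1/(182 + 99979) = 1/100161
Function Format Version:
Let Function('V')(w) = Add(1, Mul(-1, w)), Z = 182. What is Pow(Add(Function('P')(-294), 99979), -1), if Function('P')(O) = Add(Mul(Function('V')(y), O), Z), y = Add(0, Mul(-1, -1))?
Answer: Rational(1, 100161) ≈ 9.9839e-6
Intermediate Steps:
y = 1 (y = Add(0, 1) = 1)
Function('P')(O) = 182 (Function('P')(O) = Add(Mul(Add(1, Mul(-1, 1)), O), 182) = Add(Mul(Add(1, -1), O), 182) = Add(Mul(0, O), 182) = Add(0, 182) = 182)
Pow(Add(Function('P')(-294), 99979), -1) = Pow(Add(182, 99979), -1) = Pow(100161, -1) = Rational(1, 100161)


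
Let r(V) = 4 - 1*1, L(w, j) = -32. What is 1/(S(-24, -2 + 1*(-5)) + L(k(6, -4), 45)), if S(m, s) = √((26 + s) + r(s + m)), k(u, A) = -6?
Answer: -16/501 - √22/1002 ≈ -0.036617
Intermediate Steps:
r(V) = 3 (r(V) = 4 - 1 = 3)
S(m, s) = √(29 + s) (S(m, s) = √((26 + s) + 3) = √(29 + s))
1/(S(-24, -2 + 1*(-5)) + L(k(6, -4), 45)) = 1/(√(29 + (-2 + 1*(-5))) - 32) = 1/(√(29 + (-2 - 5)) - 32) = 1/(√(29 - 7) - 32) = 1/(√22 - 32) = 1/(-32 + √22)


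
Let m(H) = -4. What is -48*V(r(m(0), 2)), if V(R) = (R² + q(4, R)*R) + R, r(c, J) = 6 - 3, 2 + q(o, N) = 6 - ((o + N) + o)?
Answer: 432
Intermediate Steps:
q(o, N) = 4 - N - 2*o (q(o, N) = -2 + (6 - ((o + N) + o)) = -2 + (6 - ((N + o) + o)) = -2 + (6 - (N + 2*o)) = -2 + (6 + (-N - 2*o)) = -2 + (6 - N - 2*o) = 4 - N - 2*o)
r(c, J) = 3
V(R) = R + R² + R*(-4 - R) (V(R) = (R² + (4 - R - 2*4)*R) + R = (R² + (4 - R - 8)*R) + R = (R² + (-4 - R)*R) + R = (R² + R*(-4 - R)) + R = R + R² + R*(-4 - R))
-48*V(r(m(0), 2)) = -(-144)*3 = -48*(-9) = 432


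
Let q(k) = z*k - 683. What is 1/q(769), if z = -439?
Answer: -1/338274 ≈ -2.9562e-6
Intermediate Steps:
q(k) = -683 - 439*k (q(k) = -439*k - 683 = -683 - 439*k)
1/q(769) = 1/(-683 - 439*769) = 1/(-683 - 337591) = 1/(-338274) = -1/338274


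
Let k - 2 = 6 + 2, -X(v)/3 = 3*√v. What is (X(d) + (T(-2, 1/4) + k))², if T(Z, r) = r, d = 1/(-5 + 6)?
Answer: 25/16 ≈ 1.5625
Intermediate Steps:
d = 1 (d = 1/1 = 1)
X(v) = -9*√v
k = 10 (k = 2 + (6 + 2) = 2 + 8 = 10)
(X(d) + (T(-2, 1/4) + k))² = (-9*√1 + (1/4 + 10))² = (-9*1 + (¼ + 10))² = (-9 + 41/4)² = (5/4)² = 25/16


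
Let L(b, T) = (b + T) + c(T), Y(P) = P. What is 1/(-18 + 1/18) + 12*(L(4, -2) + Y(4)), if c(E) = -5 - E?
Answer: 11610/323 ≈ 35.944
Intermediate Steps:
L(b, T) = -5 + b (L(b, T) = (b + T) + (-5 - T) = (T + b) + (-5 - T) = -5 + b)
1/(-18 + 1/18) + 12*(L(4, -2) + Y(4)) = 1/(-18 + 1/18) + 12*((-5 + 4) + 4) = 1/(-18 + 1/18) + 12*(-1 + 4) = 1/(-323/18) + 12*3 = -18/323 + 36 = 11610/323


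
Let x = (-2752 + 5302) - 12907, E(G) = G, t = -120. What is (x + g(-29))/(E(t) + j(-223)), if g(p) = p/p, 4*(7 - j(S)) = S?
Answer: 41424/229 ≈ 180.89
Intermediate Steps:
j(S) = 7 - S/4
g(p) = 1
x = -10357 (x = 2550 - 12907 = -10357)
(x + g(-29))/(E(t) + j(-223)) = (-10357 + 1)/(-120 + (7 - ¼*(-223))) = -10356/(-120 + (7 + 223/4)) = -10356/(-120 + 251/4) = -10356/(-229/4) = -10356*(-4/229) = 41424/229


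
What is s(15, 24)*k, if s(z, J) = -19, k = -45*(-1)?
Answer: -855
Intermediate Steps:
k = 45
s(15, 24)*k = -19*45 = -855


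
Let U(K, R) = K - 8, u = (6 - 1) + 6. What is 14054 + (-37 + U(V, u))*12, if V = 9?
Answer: 13622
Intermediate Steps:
u = 11 (u = 5 + 6 = 11)
U(K, R) = -8 + K
14054 + (-37 + U(V, u))*12 = 14054 + (-37 + (-8 + 9))*12 = 14054 + (-37 + 1)*12 = 14054 - 36*12 = 14054 - 432 = 13622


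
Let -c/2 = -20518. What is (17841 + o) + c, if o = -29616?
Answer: 29261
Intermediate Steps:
c = 41036 (c = -2*(-20518) = 41036)
(17841 + o) + c = (17841 - 29616) + 41036 = -11775 + 41036 = 29261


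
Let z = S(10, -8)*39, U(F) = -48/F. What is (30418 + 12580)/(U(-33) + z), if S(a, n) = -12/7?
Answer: -1655423/2518 ≈ -657.44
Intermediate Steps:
S(a, n) = -12/7 (S(a, n) = -12*1/7 = -12/7)
z = -468/7 (z = -12/7*39 = -468/7 ≈ -66.857)
(30418 + 12580)/(U(-33) + z) = (30418 + 12580)/(-48/(-33) - 468/7) = 42998/(-48*(-1/33) - 468/7) = 42998/(16/11 - 468/7) = 42998/(-5036/77) = 42998*(-77/5036) = -1655423/2518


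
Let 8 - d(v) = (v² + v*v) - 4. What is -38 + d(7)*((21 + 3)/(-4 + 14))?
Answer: -1222/5 ≈ -244.40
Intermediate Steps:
d(v) = 12 - 2*v² (d(v) = 8 - ((v² + v*v) - 4) = 8 - ((v² + v²) - 4) = 8 - (2*v² - 4) = 8 - (-4 + 2*v²) = 8 + (4 - 2*v²) = 12 - 2*v²)
-38 + d(7)*((21 + 3)/(-4 + 14)) = -38 + (12 - 2*7²)*((21 + 3)/(-4 + 14)) = -38 + (12 - 2*49)*(24/10) = -38 + (12 - 98)*(24*(⅒)) = -38 - 86*12/5 = -38 - 1032/5 = -1222/5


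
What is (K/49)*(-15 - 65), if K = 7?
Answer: -80/7 ≈ -11.429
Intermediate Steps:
(K/49)*(-15 - 65) = (7/49)*(-15 - 65) = (7*(1/49))*(-80) = (⅐)*(-80) = -80/7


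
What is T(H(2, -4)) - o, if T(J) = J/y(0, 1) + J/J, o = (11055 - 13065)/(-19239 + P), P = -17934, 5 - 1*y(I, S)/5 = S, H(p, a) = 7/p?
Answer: 555577/495640 ≈ 1.1209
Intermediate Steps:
y(I, S) = 25 - 5*S
o = 670/12391 (o = (11055 - 13065)/(-19239 - 17934) = -2010/(-37173) = -2010*(-1/37173) = 670/12391 ≈ 0.054071)
T(J) = 1 + J/20 (T(J) = J/(25 - 5*1) + J/J = J/(25 - 5) + 1 = J/20 + 1 = 1 + J/20)
T(H(2, -4)) - o = (1 + (7/2)/20) - 1*670/12391 = (1 + (7*(1/2))/20) - 670/12391 = (1 + (1/20)*(7/2)) - 670/12391 = (1 + 7/40) - 670/12391 = 47/40 - 670/12391 = 555577/495640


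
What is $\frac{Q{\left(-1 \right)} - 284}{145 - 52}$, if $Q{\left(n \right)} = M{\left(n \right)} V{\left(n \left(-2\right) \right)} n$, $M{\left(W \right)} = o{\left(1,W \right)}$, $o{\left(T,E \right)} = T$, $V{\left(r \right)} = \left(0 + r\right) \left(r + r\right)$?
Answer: $- \frac{292}{93} \approx -3.1398$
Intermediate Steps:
$V{\left(r \right)} = 2 r^{2}$ ($V{\left(r \right)} = r 2 r = 2 r^{2}$)
$M{\left(W \right)} = 1$
$Q{\left(n \right)} = 8 n^{3}$ ($Q{\left(n \right)} = 1 \cdot 2 \left(n \left(-2\right)\right)^{2} n = 1 \cdot 2 \left(- 2 n\right)^{2} n = 1 \cdot 2 \cdot 4 n^{2} n = 1 \cdot 8 n^{2} n = 8 n^{2} n = 8 n^{3}$)
$\frac{Q{\left(-1 \right)} - 284}{145 - 52} = \frac{8 \left(-1\right)^{3} - 284}{145 - 52} = \frac{8 \left(-1\right) - 284}{93} = \left(-8 - 284\right) \frac{1}{93} = \left(-292\right) \frac{1}{93} = - \frac{292}{93}$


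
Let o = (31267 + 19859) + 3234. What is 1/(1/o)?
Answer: 54360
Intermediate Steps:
o = 54360 (o = 51126 + 3234 = 54360)
1/(1/o) = 1/(1/54360) = 54360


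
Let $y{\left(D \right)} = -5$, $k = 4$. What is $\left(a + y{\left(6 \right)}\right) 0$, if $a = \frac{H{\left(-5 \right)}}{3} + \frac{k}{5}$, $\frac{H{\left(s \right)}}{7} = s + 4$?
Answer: $0$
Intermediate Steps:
$H{\left(s \right)} = 28 + 7 s$ ($H{\left(s \right)} = 7 \left(s + 4\right) = 7 \left(4 + s\right) = 28 + 7 s$)
$a = - \frac{23}{15}$ ($a = \frac{28 + 7 \left(-5\right)}{3} + \frac{4}{5} = \left(28 - 35\right) \frac{1}{3} + 4 \cdot \frac{1}{5} = \left(-7\right) \frac{1}{3} + \frac{4}{5} = - \frac{7}{3} + \frac{4}{5} = - \frac{23}{15} \approx -1.5333$)
$\left(a + y{\left(6 \right)}\right) 0 = \left(- \frac{23}{15} - 5\right) 0 = \left(- \frac{98}{15}\right) 0 = 0$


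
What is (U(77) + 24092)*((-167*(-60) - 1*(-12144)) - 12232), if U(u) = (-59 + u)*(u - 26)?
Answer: 248399320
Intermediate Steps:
U(u) = (-59 + u)*(-26 + u)
(U(77) + 24092)*((-167*(-60) - 1*(-12144)) - 12232) = ((1534 + 77**2 - 85*77) + 24092)*((-167*(-60) - 1*(-12144)) - 12232) = ((1534 + 5929 - 6545) + 24092)*((10020 + 12144) - 12232) = (918 + 24092)*(22164 - 12232) = 25010*9932 = 248399320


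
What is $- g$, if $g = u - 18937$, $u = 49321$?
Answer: $-30384$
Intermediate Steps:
$g = 30384$ ($g = 49321 - 18937 = 30384$)
$- g = \left(-1\right) 30384 = -30384$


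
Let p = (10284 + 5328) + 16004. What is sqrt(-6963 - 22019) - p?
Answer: -31616 + I*sqrt(28982) ≈ -31616.0 + 170.24*I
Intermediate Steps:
p = 31616 (p = 15612 + 16004 = 31616)
sqrt(-6963 - 22019) - p = sqrt(-6963 - 22019) - 1*31616 = sqrt(-28982) - 31616 = I*sqrt(28982) - 31616 = -31616 + I*sqrt(28982)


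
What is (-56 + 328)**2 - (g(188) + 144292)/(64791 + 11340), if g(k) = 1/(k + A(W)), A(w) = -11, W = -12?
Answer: 996922695323/13475187 ≈ 73982.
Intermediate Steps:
g(k) = 1/(-11 + k) (g(k) = 1/(k - 11) = 1/(-11 + k))
(-56 + 328)**2 - (g(188) + 144292)/(64791 + 11340) = (-56 + 328)**2 - (1/(-11 + 188) + 144292)/(64791 + 11340) = 272**2 - (1/177 + 144292)/76131 = 73984 - (1/177 + 144292)/76131 = 73984 - 25539685/(177*76131) = 73984 - 1*25539685/13475187 = 73984 - 25539685/13475187 = 996922695323/13475187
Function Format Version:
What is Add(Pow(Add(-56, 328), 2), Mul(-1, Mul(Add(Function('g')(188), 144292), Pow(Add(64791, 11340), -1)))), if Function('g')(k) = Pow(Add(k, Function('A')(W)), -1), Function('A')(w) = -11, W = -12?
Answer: Rational(996922695323, 13475187) ≈ 73982.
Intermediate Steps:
Function('g')(k) = Pow(Add(-11, k), -1) (Function('g')(k) = Pow(Add(k, -11), -1) = Pow(Add(-11, k), -1))
Add(Pow(Add(-56, 328), 2), Mul(-1, Mul(Add(Function('g')(188), 144292), Pow(Add(64791, 11340), -1)))) = Add(Pow(Add(-56, 328), 2), Mul(-1, Mul(Add(Pow(Add(-11, 188), -1), 144292), Pow(Add(64791, 11340), -1)))) = Add(Pow(272, 2), Mul(-1, Mul(Add(Pow(177, -1), 144292), Pow(76131, -1)))) = Add(73984, Mul(-1, Mul(Add(Rational(1, 177), 144292), Rational(1, 76131)))) = Add(73984, Mul(-1, Mul(Rational(25539685, 177), Rational(1, 76131)))) = Add(73984, Mul(-1, Rational(25539685, 13475187))) = Add(73984, Rational(-25539685, 13475187)) = Rational(996922695323, 13475187)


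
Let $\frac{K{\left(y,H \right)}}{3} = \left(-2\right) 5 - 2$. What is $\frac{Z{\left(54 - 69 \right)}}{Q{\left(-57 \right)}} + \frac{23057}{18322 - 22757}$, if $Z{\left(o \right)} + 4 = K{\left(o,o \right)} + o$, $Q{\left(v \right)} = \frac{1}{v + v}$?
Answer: $\frac{27784393}{4435} \approx 6264.8$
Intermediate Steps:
$Q{\left(v \right)} = \frac{1}{2 v}$
$K{\left(y,H \right)} = -36$ ($K{\left(y,H \right)} = 3 \left(\left(-2\right) 5 - 2\right) = 3 \left(-10 - 2\right) = 3 \left(-12\right) = -36$)
$Z{\left(o \right)} = -40 + o$ ($Z{\left(o \right)} = -4 + \left(-36 + o\right) = -40 + o$)
$\frac{Z{\left(54 - 69 \right)}}{Q{\left(-57 \right)}} + \frac{23057}{18322 - 22757} = \frac{-40 + \left(54 - 69\right)}{\frac{1}{2} \frac{1}{-57}} + \frac{23057}{18322 - 22757} = \frac{-40 + \left(54 - 69\right)}{\frac{1}{2} \left(- \frac{1}{57}\right)} + \frac{23057}{-4435} = \frac{-40 - 15}{- \frac{1}{114}} + 23057 \left(- \frac{1}{4435}\right) = \left(-55\right) \left(-114\right) - \frac{23057}{4435} = 6270 - \frac{23057}{4435} = \frac{27784393}{4435}$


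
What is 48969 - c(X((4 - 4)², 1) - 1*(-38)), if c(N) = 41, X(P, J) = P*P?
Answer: 48928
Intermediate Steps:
X(P, J) = P²
48969 - c(X((4 - 4)², 1) - 1*(-38)) = 48969 - 1*41 = 48969 - 41 = 48928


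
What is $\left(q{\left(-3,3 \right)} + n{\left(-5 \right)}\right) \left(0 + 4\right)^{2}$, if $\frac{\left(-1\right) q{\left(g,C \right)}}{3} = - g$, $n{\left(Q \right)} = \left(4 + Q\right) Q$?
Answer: $-64$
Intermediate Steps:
$n{\left(Q \right)} = Q \left(4 + Q\right)$
$q{\left(g,C \right)} = 3 g$ ($q{\left(g,C \right)} = - 3 \left(- g\right) = 3 g$)
$\left(q{\left(-3,3 \right)} + n{\left(-5 \right)}\right) \left(0 + 4\right)^{2} = \left(3 \left(-3\right) - 5 \left(4 - 5\right)\right) \left(0 + 4\right)^{2} = \left(-9 - -5\right) 4^{2} = \left(-9 + 5\right) 16 = \left(-4\right) 16 = -64$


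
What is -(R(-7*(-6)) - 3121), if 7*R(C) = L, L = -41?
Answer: 21888/7 ≈ 3126.9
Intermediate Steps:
R(C) = -41/7 (R(C) = (⅐)*(-41) = -41/7)
-(R(-7*(-6)) - 3121) = -(-41/7 - 3121) = -1*(-21888/7) = 21888/7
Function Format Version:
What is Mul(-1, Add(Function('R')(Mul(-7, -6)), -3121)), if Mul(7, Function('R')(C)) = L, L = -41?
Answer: Rational(21888, 7) ≈ 3126.9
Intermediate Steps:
Function('R')(C) = Rational(-41, 7) (Function('R')(C) = Mul(Rational(1, 7), -41) = Rational(-41, 7))
Mul(-1, Add(Function('R')(Mul(-7, -6)), -3121)) = Mul(-1, Add(Rational(-41, 7), -3121)) = Mul(-1, Rational(-21888, 7)) = Rational(21888, 7)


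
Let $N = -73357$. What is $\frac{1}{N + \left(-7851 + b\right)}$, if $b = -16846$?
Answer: $- \frac{1}{98054} \approx -1.0198 \cdot 10^{-5}$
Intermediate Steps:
$\frac{1}{N + \left(-7851 + b\right)} = \frac{1}{-73357 - 24697} = \frac{1}{-98054} = - \frac{1}{98054}$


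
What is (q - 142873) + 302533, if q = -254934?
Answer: -95274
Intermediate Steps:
(q - 142873) + 302533 = (-254934 - 142873) + 302533 = -397807 + 302533 = -95274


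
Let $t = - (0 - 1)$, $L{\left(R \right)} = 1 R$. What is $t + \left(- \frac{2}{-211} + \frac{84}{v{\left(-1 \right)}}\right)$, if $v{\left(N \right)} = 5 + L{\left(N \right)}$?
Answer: $\frac{4644}{211} \approx 22.009$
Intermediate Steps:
$L{\left(R \right)} = R$
$v{\left(N \right)} = 5 + N$
$t = 1$ ($t = \left(-1\right) \left(-1\right) = 1$)
$t + \left(- \frac{2}{-211} + \frac{84}{v{\left(-1 \right)}}\right) = 1 - \left(- \frac{2}{211} - \frac{84}{5 - 1}\right) = 1 - \left(- \frac{2}{211} - \frac{84}{4}\right) = 1 + \left(\frac{2}{211} + 84 \cdot \frac{1}{4}\right) = 1 + \left(\frac{2}{211} + 21\right) = 1 + \frac{4433}{211} = \frac{4644}{211}$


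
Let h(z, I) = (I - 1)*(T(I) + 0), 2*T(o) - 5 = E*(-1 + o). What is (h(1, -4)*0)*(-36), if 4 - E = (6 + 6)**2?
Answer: 0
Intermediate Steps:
E = -140 (E = 4 - (6 + 6)**2 = 4 - 1*12**2 = 4 - 1*144 = 4 - 144 = -140)
T(o) = 145/2 - 70*o (T(o) = 5/2 + (-140*(-1 + o))/2 = 5/2 + (140 - 140*o)/2 = 5/2 + (70 - 70*o) = 145/2 - 70*o)
h(z, I) = (-1 + I)*(145/2 - 70*I) (h(z, I) = (I - 1)*((145/2 - 70*I) + 0) = (-1 + I)*(145/2 - 70*I))
(h(1, -4)*0)*(-36) = ((-145/2 - 70*(-4)**2 + (285/2)*(-4))*0)*(-36) = ((-145/2 - 70*16 - 570)*0)*(-36) = ((-145/2 - 1120 - 570)*0)*(-36) = -3525/2*0*(-36) = 0*(-36) = 0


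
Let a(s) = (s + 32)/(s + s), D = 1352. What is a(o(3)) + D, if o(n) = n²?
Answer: 24377/18 ≈ 1354.3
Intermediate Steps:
a(s) = (32 + s)/(2*s) (a(s) = (32 + s)/((2*s)) = (32 + s)*(1/(2*s)) = (32 + s)/(2*s))
a(o(3)) + D = (32 + 3²)/(2*(3²)) + 1352 = (½)*(32 + 9)/9 + 1352 = (½)*(⅑)*41 + 1352 = 41/18 + 1352 = 24377/18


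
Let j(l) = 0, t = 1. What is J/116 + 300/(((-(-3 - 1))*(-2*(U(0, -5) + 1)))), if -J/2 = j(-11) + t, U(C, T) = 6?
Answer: -1091/203 ≈ -5.3744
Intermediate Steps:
J = -2 (J = -2*(0 + 1) = -2*1 = -2)
J/116 + 300/(((-(-3 - 1))*(-2*(U(0, -5) + 1)))) = -2/116 + 300/(((-(-3 - 1))*(-2*(6 + 1)))) = -2*1/116 + 300/(((-1*(-4))*(-2*7))) = -1/58 + 300/((4*(-14))) = -1/58 + 300/(-56) = -1/58 + 300*(-1/56) = -1/58 - 75/14 = -1091/203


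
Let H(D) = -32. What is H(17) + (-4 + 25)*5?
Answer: 73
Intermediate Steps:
H(17) + (-4 + 25)*5 = -32 + (-4 + 25)*5 = -32 + 21*5 = -32 + 105 = 73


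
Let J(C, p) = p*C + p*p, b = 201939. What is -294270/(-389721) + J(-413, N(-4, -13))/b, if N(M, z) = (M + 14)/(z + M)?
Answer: 5733702552560/7581420715497 ≈ 0.75628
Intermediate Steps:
N(M, z) = (14 + M)/(M + z)
J(C, p) = p**2 + C*p (J(C, p) = C*p + p**2 = p**2 + C*p)
-294270/(-389721) + J(-413, N(-4, -13))/b = -294270/(-389721) + (((14 - 4)/(-4 - 13))*(-413 + (14 - 4)/(-4 - 13)))/201939 = -294270*(-1/389721) + ((10/(-17))*(-413 + 10/(-17)))*(1/201939) = 98090/129907 + ((-1/17*10)*(-413 - 1/17*10))*(1/201939) = 98090/129907 - 10*(-413 - 10/17)/17*(1/201939) = 98090/129907 - 10/17*(-7031/17)*(1/201939) = 98090/129907 + (70310/289)*(1/201939) = 98090/129907 + 70310/58360371 = 5733702552560/7581420715497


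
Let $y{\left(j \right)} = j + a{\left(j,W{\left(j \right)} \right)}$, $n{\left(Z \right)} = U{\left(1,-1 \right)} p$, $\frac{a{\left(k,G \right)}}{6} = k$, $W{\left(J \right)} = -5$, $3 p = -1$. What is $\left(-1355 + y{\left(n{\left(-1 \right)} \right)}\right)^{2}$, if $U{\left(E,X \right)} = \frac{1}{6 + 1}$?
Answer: $\frac{16532356}{9} \approx 1.8369 \cdot 10^{6}$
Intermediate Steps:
$p = - \frac{1}{3}$ ($p = \frac{1}{3} \left(-1\right) = - \frac{1}{3} \approx -0.33333$)
$a{\left(k,G \right)} = 6 k$
$U{\left(E,X \right)} = \frac{1}{7}$
$n{\left(Z \right)} = - \frac{1}{21}$ ($n{\left(Z \right)} = \frac{1}{7} \left(- \frac{1}{3}\right) = - \frac{1}{21}$)
$y{\left(j \right)} = 7 j$ ($y{\left(j \right)} = j + 6 j = 7 j$)
$\left(-1355 + y{\left(n{\left(-1 \right)} \right)}\right)^{2} = \left(-1355 + 7 \left(- \frac{1}{21}\right)\right)^{2} = \left(-1355 - \frac{1}{3}\right)^{2} = \left(- \frac{4066}{3}\right)^{2} = \frac{16532356}{9}$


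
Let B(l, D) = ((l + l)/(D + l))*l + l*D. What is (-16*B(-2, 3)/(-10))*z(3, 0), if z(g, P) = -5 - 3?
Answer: -128/5 ≈ -25.600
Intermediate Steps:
z(g, P) = -8
B(l, D) = D*l + 2*l²/(D + l) (B(l, D) = ((2*l)/(D + l))*l + D*l = (2*l/(D + l))*l + D*l = 2*l²/(D + l) + D*l = D*l + 2*l²/(D + l))
(-16*B(-2, 3)/(-10))*z(3, 0) = -16*(-2*(3² + 2*(-2) + 3*(-2))/(3 - 2))/(-10)*(-8) = -16*(-2*(9 - 4 - 6)/1)*(-1)/10*(-8) = -16*(-2*1*(-1))*(-1)/10*(-8) = -32*(-1)/10*(-8) = -16*(-⅕)*(-8) = (16/5)*(-8) = -128/5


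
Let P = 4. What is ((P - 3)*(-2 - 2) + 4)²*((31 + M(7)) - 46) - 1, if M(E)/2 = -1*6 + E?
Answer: -1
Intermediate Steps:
M(E) = -12 + 2*E (M(E) = 2*(-1*6 + E) = 2*(-6 + E) = -12 + 2*E)
((P - 3)*(-2 - 2) + 4)²*((31 + M(7)) - 46) - 1 = ((4 - 3)*(-2 - 2) + 4)²*((31 + (-12 + 2*7)) - 46) - 1 = (1*(-4) + 4)²*((31 + (-12 + 14)) - 46) - 1 = (-4 + 4)²*((31 + 2) - 46) - 1 = 0²*(33 - 46) - 1 = 0*(-13) - 1 = 0 - 1 = -1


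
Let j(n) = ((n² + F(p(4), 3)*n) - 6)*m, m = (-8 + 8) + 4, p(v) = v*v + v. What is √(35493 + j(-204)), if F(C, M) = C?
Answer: √185613 ≈ 430.83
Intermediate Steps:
p(v) = v + v² (p(v) = v² + v = v + v²)
m = 4 (m = 0 + 4 = 4)
j(n) = -24 + 4*n² + 80*n (j(n) = ((n² + (4*(1 + 4))*n) - 6)*4 = ((n² + (4*5)*n) - 6)*4 = ((n² + 20*n) - 6)*4 = (-6 + n² + 20*n)*4 = -24 + 4*n² + 80*n)
√(35493 + j(-204)) = √(35493 + (-24 + 4*(-204)² + 80*(-204))) = √(35493 + (-24 + 4*41616 - 16320)) = √(35493 + (-24 + 166464 - 16320)) = √(35493 + 150120) = √185613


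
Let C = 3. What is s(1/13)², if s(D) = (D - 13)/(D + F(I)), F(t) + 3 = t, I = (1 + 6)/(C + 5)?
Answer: 200704/5041 ≈ 39.814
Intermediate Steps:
I = 7/8 (I = (1 + 6)/(3 + 5) = 7/8 ≈ 0.87500)
F(t) = -3 + t
s(D) = (-13 + D)/(-17/8 + D) (s(D) = (D - 13)/(D + (-3 + 7/8)) = (-13 + D)/(D - 17/8) = (-13 + D)/(-17/8 + D))
s(1/13)² = (8*(-13 + 1/13)/(-17 + 8/13))² = (8*(-13 + 1/13)/(-17 + 8*(1/13)))² = (8*(-168/13)/(-17 + 8/13))² = (8*(-168/13)/(-213/13))² = (8*(-13/213)*(-168/13))² = (448/71)² = 200704/5041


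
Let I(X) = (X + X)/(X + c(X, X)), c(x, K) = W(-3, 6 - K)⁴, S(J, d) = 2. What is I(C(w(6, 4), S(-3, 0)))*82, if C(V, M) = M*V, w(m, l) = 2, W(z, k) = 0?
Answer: 164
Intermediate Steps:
c(x, K) = 0 (c(x, K) = 0⁴ = 0)
I(X) = 2 (I(X) = (X + X)/(X + 0) = (2*X)/X = 2)
I(C(w(6, 4), S(-3, 0)))*82 = 2*82 = 164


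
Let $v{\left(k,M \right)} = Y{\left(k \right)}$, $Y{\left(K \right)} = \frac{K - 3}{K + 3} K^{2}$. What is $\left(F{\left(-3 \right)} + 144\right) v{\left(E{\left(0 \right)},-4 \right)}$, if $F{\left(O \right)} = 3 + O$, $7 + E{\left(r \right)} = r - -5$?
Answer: $-2880$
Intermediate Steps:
$E{\left(r \right)} = -2 + r$ ($E{\left(r \right)} = -7 + \left(r - -5\right) = -7 + \left(r + 5\right) = -7 + \left(5 + r\right) = -2 + r$)
$Y{\left(K \right)} = \frac{K^{2} \left(-3 + K\right)}{3 + K}$ ($Y{\left(K \right)} = \frac{-3 + K}{3 + K} K^{2} = \frac{K^{2} \left(-3 + K\right)}{3 + K}$)
$v{\left(k,M \right)} = \frac{k^{2} \left(-3 + k\right)}{3 + k}$
$\left(F{\left(-3 \right)} + 144\right) v{\left(E{\left(0 \right)},-4 \right)} = \left(\left(3 - 3\right) + 144\right) \frac{\left(-2 + 0\right)^{2} \left(-3 + \left(-2 + 0\right)\right)}{3 + \left(-2 + 0\right)} = \left(0 + 144\right) \frac{\left(-2\right)^{2} \left(-3 - 2\right)}{3 - 2} = 144 \cdot 4 \cdot 1^{-1} \left(-5\right) = 144 \cdot 4 \cdot 1 \left(-5\right) = 144 \left(-20\right) = -2880$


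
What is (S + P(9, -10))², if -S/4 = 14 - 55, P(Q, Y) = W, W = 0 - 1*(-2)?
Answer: 27556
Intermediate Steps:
W = 2 (W = 0 + 2 = 2)
P(Q, Y) = 2
S = 164 (S = -4*(14 - 55) = -4*(-41) = 164)
(S + P(9, -10))² = (164 + 2)² = 166² = 27556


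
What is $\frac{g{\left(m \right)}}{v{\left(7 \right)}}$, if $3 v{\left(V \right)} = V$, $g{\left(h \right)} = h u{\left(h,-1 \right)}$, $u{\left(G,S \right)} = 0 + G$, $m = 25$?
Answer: $\frac{1875}{7} \approx 267.86$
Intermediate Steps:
$u{\left(G,S \right)} = G$
$g{\left(h \right)} = h^{2}$ ($g{\left(h \right)} = h h = h^{2}$)
$v{\left(V \right)} = \frac{V}{3}$
$\frac{g{\left(m \right)}}{v{\left(7 \right)}} = \frac{25^{2}}{\frac{1}{3} \cdot 7} = \frac{625}{\frac{7}{3}} = 625 \cdot \frac{3}{7} = \frac{1875}{7}$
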